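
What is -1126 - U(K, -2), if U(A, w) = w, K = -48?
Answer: -1124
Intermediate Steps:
-1126 - U(K, -2) = -1126 - 1*(-2) = -1126 + 2 = -1124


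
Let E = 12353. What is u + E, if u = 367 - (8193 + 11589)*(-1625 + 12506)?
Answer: -215235222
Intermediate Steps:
u = -215247575 (u = 367 - 19782*10881 = 367 - 1*215247942 = 367 - 215247942 = -215247575)
u + E = -215247575 + 12353 = -215235222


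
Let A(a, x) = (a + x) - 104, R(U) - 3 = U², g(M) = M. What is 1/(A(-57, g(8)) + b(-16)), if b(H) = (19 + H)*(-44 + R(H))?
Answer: 1/492 ≈ 0.0020325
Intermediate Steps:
R(U) = 3 + U²
A(a, x) = -104 + a + x
b(H) = (-41 + H²)*(19 + H) (b(H) = (19 + H)*(-44 + (3 + H²)) = (19 + H)*(-41 + H²) = (-41 + H²)*(19 + H))
1/(A(-57, g(8)) + b(-16)) = 1/((-104 - 57 + 8) + (-779 + (-16)³ - 41*(-16) + 19*(-16)²)) = 1/(-153 + (-779 - 4096 + 656 + 19*256)) = 1/(-153 + (-779 - 4096 + 656 + 4864)) = 1/(-153 + 645) = 1/492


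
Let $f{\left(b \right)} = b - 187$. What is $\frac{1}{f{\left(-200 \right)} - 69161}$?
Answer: $- \frac{1}{69548} \approx -1.4379 \cdot 10^{-5}$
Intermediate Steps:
$f{\left(b \right)} = -187 + b$
$\frac{1}{f{\left(-200 \right)} - 69161} = \frac{1}{\left(-187 - 200\right) - 69161} = \frac{1}{-387 - 69161} = \frac{1}{-69548} = - \frac{1}{69548}$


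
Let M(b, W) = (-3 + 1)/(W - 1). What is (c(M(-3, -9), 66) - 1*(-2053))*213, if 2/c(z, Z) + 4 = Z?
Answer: 13556172/31 ≈ 4.3730e+5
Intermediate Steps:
M(b, W) = -2/(-1 + W)
c(z, Z) = 2/(-4 + Z)
(c(M(-3, -9), 66) - 1*(-2053))*213 = (2/(-4 + 66) - 1*(-2053))*213 = (2/62 + 2053)*213 = (2*(1/62) + 2053)*213 = (1/31 + 2053)*213 = (63644/31)*213 = 13556172/31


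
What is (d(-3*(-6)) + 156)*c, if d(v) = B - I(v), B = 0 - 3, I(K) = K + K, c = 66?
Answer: 7722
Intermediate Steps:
I(K) = 2*K
B = -3
d(v) = -3 - 2*v
(d(-3*(-6)) + 156)*c = ((-3 - (-6)*(-6)) + 156)*66 = ((-3 - 2*18) + 156)*66 = ((-3 - 36) + 156)*66 = (-39 + 156)*66 = 117*66 = 7722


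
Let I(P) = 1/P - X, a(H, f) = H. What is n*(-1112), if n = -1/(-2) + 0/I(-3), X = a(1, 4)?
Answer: -556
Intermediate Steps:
X = 1
I(P) = -1 + 1/P (I(P) = 1/P - 1*1 = 1/P - 1 = -1 + 1/P)
n = ½ (n = -1/(-2) + 0/(((1 - 1*(-3))/(-3))) = -1*(-½) + 0/((-(1 + 3)/3)) = ½ + 0/((-⅓*4)) = ½ + 0/(-4/3) = ½ + 0*(-¾) = ½ + 0 = ½ ≈ 0.50000)
n*(-1112) = (½)*(-1112) = -556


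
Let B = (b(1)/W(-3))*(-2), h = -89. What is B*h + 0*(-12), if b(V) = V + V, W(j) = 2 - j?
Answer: 356/5 ≈ 71.200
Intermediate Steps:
b(V) = 2*V
B = -⅘ (B = ((2*1)/(2 - 1*(-3)))*(-2) = (2/(2 + 3))*(-2) = (2/5)*(-2) = (2*(⅕))*(-2) = (⅖)*(-2) = -⅘ ≈ -0.80000)
B*h + 0*(-12) = -⅘*(-89) + 0*(-12) = 356/5 + 0 = 356/5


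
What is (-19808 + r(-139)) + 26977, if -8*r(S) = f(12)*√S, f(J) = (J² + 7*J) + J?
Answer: 7169 - 30*I*√139 ≈ 7169.0 - 353.69*I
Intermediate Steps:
f(J) = J² + 8*J
r(S) = -30*√S (r(S) = -12*(8 + 12)*√S/8 = -12*20*√S/8 = -30*√S)
(-19808 + r(-139)) + 26977 = (-19808 - 30*I*√139) + 26977 = 7169 - 30*I*√139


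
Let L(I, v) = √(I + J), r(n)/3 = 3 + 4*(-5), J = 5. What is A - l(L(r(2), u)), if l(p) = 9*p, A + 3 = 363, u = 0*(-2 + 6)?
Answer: 360 - 9*I*√46 ≈ 360.0 - 61.041*I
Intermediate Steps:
u = 0 (u = 0*4 = 0)
A = 360 (A = -3 + 363 = 360)
r(n) = -51 (r(n) = 3*(3 + 4*(-5)) = 3*(3 - 20) = 3*(-17) = -51)
L(I, v) = √(5 + I) (L(I, v) = √(I + 5) = √(5 + I))
A - l(L(r(2), u)) = 360 - 9*√(5 - 51) = 360 - 9*√(-46) = 360 - 9*I*√46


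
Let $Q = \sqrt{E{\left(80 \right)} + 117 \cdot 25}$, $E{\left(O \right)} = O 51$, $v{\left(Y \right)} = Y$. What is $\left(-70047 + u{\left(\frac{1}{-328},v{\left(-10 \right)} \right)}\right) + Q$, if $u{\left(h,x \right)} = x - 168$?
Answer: $-70225 + \sqrt{7005} \approx -70141.0$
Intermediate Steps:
$u{\left(h,x \right)} = -168 + x$
$E{\left(O \right)} = 51 O$
$Q = \sqrt{7005}$ ($Q = \sqrt{51 \cdot 80 + 117 \cdot 25} = \sqrt{4080 + 2925} = \sqrt{7005} \approx 83.696$)
$\left(-70047 + u{\left(\frac{1}{-328},v{\left(-10 \right)} \right)}\right) + Q = \left(-70047 - 178\right) + \sqrt{7005} = -70225 + \sqrt{7005}$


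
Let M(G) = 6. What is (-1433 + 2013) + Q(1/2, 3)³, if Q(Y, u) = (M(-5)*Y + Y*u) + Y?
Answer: 705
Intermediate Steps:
Q(Y, u) = 7*Y + Y*u (Q(Y, u) = (6*Y + Y*u) + Y = 7*Y + Y*u)
(-1433 + 2013) + Q(1/2, 3)³ = (-1433 + 2013) + ((7 + 3)/2)³ = 580 + ((½)*10)³ = 580 + 5³ = 580 + 125 = 705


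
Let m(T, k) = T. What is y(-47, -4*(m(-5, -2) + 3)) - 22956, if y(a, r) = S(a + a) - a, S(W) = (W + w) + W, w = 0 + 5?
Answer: -23092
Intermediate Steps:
w = 5
S(W) = 5 + 2*W (S(W) = (W + 5) + W = (5 + W) + W = 5 + 2*W)
y(a, r) = 5 + 3*a (y(a, r) = (5 + 2*(a + a)) - a = (5 + 2*(2*a)) - a = (5 + 4*a) - a = 5 + 3*a)
y(-47, -4*(m(-5, -2) + 3)) - 22956 = (5 + 3*(-47)) - 22956 = (5 - 141) - 22956 = -136 - 22956 = -23092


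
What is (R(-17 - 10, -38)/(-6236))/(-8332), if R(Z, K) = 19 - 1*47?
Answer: -7/12989588 ≈ -5.3889e-7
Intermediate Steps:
R(Z, K) = -28 (R(Z, K) = 19 - 47 = -28)
(R(-17 - 10, -38)/(-6236))/(-8332) = -28/(-6236)/(-8332) = -28*(-1/6236)*(-1/8332) = (7/1559)*(-1/8332) = -7/12989588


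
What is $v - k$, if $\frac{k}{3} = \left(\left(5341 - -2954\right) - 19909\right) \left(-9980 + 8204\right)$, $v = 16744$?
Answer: $-61862648$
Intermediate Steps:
$k = 61879392$ ($k = 3 \left(\left(5341 - -2954\right) - 19909\right) \left(-9980 + 8204\right) = 3 \left(\left(5341 + 2954\right) - 19909\right) \left(-1776\right) = 3 \left(8295 - 19909\right) \left(-1776\right) = 3 \left(\left(-11614\right) \left(-1776\right)\right) = 3 \cdot 20626464 = 61879392$)
$v - k = 16744 - 61879392 = -61862648$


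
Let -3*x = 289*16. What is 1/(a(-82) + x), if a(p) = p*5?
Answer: -3/5854 ≈ -0.00051247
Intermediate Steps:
a(p) = 5*p
x = -4624/3 (x = -289*16/3 = -⅓*4624 = -4624/3 ≈ -1541.3)
1/(a(-82) + x) = 1/(5*(-82) - 4624/3) = 1/(-410 - 4624/3) = 1/(-5854/3) = -3/5854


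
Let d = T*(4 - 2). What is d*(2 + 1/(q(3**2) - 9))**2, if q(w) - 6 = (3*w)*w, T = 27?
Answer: 694083/3200 ≈ 216.90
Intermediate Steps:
d = 54 (d = 27*(4 - 2) = 27*2 = 54)
q(w) = 6 + 3*w**2 (q(w) = 6 + (3*w)*w = 6 + 3*w**2)
d*(2 + 1/(q(3**2) - 9))**2 = 54*(2 + 1/((6 + 3*(3**2)**2) - 9))**2 = 54*(2 + 1/((6 + 3*9**2) - 9))**2 = 54*(2 + 1/((6 + 3*81) - 9))**2 = 54*(2 + 1/((6 + 243) - 9))**2 = 54*(2 + 1/(249 - 9))**2 = 54*(2 + 1/240)**2 = 54*(481/240)**2 = 54*(231361/57600) = 694083/3200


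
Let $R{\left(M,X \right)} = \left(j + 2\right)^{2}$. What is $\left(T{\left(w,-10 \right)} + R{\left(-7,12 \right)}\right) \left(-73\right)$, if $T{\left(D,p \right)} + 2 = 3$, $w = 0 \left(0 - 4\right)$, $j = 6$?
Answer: $-4745$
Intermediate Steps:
$R{\left(M,X \right)} = 64$ ($R{\left(M,X \right)} = \left(6 + 2\right)^{2} = 8^{2} = 64$)
$w = 0$ ($w = 0 \left(-4\right) = 0$)
$T{\left(D,p \right)} = 1$ ($T{\left(D,p \right)} = -2 + 3 = 1$)
$\left(T{\left(w,-10 \right)} + R{\left(-7,12 \right)}\right) \left(-73\right) = \left(1 + 64\right) \left(-73\right) = 65 \left(-73\right) = -4745$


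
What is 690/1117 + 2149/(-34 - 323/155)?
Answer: -52601135/892483 ≈ -58.938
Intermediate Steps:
690/1117 + 2149/(-34 - 323/155) = 690/1117 + 2149/(-5593/155) = 690/1117 + 2149*(-155/5593) = 690/1117 - 47585/799 = -52601135/892483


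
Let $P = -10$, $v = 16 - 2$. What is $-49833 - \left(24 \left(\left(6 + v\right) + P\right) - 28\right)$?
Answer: $-50045$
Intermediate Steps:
$v = 14$ ($v = 16 - 2 = 14$)
$-49833 - \left(24 \left(\left(6 + v\right) + P\right) - 28\right) = -49833 - \left(24 \left(\left(6 + 14\right) - 10\right) - 28\right) = -49833 - \left(24 \left(20 - 10\right) - 28\right) = -49833 - \left(24 \cdot 10 - 28\right) = -49833 - \left(240 - 28\right) = -49833 - 212 = -50045$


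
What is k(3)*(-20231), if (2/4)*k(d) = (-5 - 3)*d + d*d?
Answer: 606930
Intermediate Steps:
k(d) = -16*d + 2*d² (k(d) = 2*((-5 - 3)*d + d*d) = 2*(-8*d + d²) = 2*(d² - 8*d) = -16*d + 2*d²)
k(3)*(-20231) = (2*3*(-8 + 3))*(-20231) = (2*3*(-5))*(-20231) = -30*(-20231) = 606930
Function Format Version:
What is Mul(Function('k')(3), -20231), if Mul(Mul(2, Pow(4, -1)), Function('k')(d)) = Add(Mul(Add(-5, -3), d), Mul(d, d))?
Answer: 606930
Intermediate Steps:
Function('k')(d) = Add(Mul(-16, d), Mul(2, Pow(d, 2))) (Function('k')(d) = Mul(2, Add(Mul(Add(-5, -3), d), Mul(d, d))) = Mul(2, Add(Mul(-8, d), Pow(d, 2))) = Mul(2, Add(Pow(d, 2), Mul(-8, d))) = Add(Mul(-16, d), Mul(2, Pow(d, 2))))
Mul(Function('k')(3), -20231) = Mul(Mul(2, 3, Add(-8, 3)), -20231) = Mul(Mul(2, 3, -5), -20231) = Mul(-30, -20231) = 606930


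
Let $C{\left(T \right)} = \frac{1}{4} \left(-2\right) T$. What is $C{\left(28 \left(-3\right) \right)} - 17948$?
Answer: $-17906$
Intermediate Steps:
$C{\left(T \right)} = - \frac{T}{2}$ ($C{\left(T \right)} = \frac{1}{4} \left(-2\right) T = - \frac{T}{2}$)
$C{\left(28 \left(-3\right) \right)} - 17948 = - \frac{28 \left(-3\right)}{2} - 17948 = \left(- \frac{1}{2}\right) \left(-84\right) - 17948 = 42 - 17948 = -17906$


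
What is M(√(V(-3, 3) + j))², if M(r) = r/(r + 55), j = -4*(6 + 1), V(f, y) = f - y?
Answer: -34/(55 + I*√34)² ≈ -0.010868 + 0.0023305*I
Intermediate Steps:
j = -28 (j = -4*7 = -28)
M(r) = r/(55 + r)
M(√(V(-3, 3) + j))² = (√((-3 - 1*3) - 28)/(55 + √((-3 - 1*3) - 28)))² = (√((-3 - 3) - 28)/(55 + √((-3 - 3) - 28)))² = (√(-6 - 28)/(55 + √(-6 - 28)))² = (√(-34)/(55 + √(-34)))² = ((I*√34)/(55 + I*√34))² = (I*√34/(55 + I*√34))² = -34/(55 + I*√34)²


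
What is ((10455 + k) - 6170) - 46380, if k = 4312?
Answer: -37783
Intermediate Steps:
((10455 + k) - 6170) - 46380 = ((10455 + 4312) - 6170) - 46380 = (14767 - 6170) - 46380 = 8597 - 46380 = -37783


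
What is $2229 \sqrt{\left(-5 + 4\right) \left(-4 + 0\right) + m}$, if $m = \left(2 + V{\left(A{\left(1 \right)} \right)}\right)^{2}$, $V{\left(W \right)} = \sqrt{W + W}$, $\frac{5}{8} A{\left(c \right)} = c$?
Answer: $\frac{4458 \sqrt{70 + 20 \sqrt{5}}}{5} \approx 9549.8$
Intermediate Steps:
$A{\left(c \right)} = \frac{8 c}{5}$
$V{\left(W \right)} = \sqrt{2} \sqrt{W}$ ($V{\left(W \right)} = \sqrt{2 W} = \sqrt{2} \sqrt{W}$)
$m = \left(2 + \frac{4 \sqrt{5}}{5}\right)^{2}$ ($m = \left(2 + \sqrt{2} \sqrt{\frac{8}{5} \cdot 1}\right)^{2} = \left(2 + \sqrt{2} \sqrt{\frac{8}{5}}\right)^{2} = \left(2 + \sqrt{2} \frac{2 \sqrt{10}}{5}\right)^{2} = \left(2 + \frac{4 \sqrt{5}}{5}\right)^{2} \approx 14.355$)
$2229 \sqrt{\left(-5 + 4\right) \left(-4 + 0\right) + m} = 2229 \sqrt{\left(-5 + 4\right) \left(-4 + 0\right) + \left(\frac{36}{5} + \frac{16 \sqrt{5}}{5}\right)} = 2229 \sqrt{\left(-1\right) \left(-4\right) + \left(\frac{36}{5} + \frac{16 \sqrt{5}}{5}\right)} = 2229 \sqrt{4 + \left(\frac{36}{5} + \frac{16 \sqrt{5}}{5}\right)} = 2229 \sqrt{\frac{56}{5} + \frac{16 \sqrt{5}}{5}}$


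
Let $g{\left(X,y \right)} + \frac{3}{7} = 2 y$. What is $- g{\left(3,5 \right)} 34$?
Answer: $- \frac{2278}{7} \approx -325.43$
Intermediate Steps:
$g{\left(X,y \right)} = - \frac{3}{7} + 2 y$
$- g{\left(3,5 \right)} 34 = - (- \frac{3}{7} + 2 \cdot 5) 34 = - (- \frac{3}{7} + 10) 34 = \left(-1\right) \frac{67}{7} \cdot 34 = \left(- \frac{67}{7}\right) 34 = - \frac{2278}{7}$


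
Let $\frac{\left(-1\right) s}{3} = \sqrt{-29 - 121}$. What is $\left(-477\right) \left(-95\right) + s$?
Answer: $45315 - 15 i \sqrt{6} \approx 45315.0 - 36.742 i$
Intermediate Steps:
$s = - 15 i \sqrt{6}$ ($s = - 3 \sqrt{-29 - 121} = - 3 \sqrt{-150} = - 3 \cdot 5 i \sqrt{6} = - 15 i \sqrt{6} \approx - 36.742 i$)
$\left(-477\right) \left(-95\right) + s = \left(-477\right) \left(-95\right) - 15 i \sqrt{6} = 45315 - 15 i \sqrt{6}$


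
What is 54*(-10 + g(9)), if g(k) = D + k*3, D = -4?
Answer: 702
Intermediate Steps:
g(k) = -4 + 3*k (g(k) = -4 + k*3 = -4 + 3*k)
54*(-10 + g(9)) = 54*(-10 + (-4 + 3*9)) = 54*(-10 + (-4 + 27)) = 54*(-10 + 23) = 54*13 = 702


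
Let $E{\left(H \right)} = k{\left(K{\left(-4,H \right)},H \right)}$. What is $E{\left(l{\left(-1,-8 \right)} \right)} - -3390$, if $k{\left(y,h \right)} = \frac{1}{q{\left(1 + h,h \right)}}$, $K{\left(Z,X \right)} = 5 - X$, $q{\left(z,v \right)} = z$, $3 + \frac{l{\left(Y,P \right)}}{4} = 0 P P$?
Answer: $\frac{37289}{11} \approx 3389.9$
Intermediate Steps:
$l{\left(Y,P \right)} = -12$ ($l{\left(Y,P \right)} = -12 + 4 \cdot 0 P P = -12 + 4 \cdot 0 P = -12 + 4 \cdot 0 = -12 + 0 = -12$)
$k{\left(y,h \right)} = \frac{1}{1 + h}$
$E{\left(H \right)} = \frac{1}{1 + H}$
$E{\left(l{\left(-1,-8 \right)} \right)} - -3390 = \frac{1}{1 - 12} - -3390 = \frac{1}{-11} + 3390 = - \frac{1}{11} + 3390 = \frac{37289}{11}$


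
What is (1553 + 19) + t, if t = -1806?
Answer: -234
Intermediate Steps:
(1553 + 19) + t = (1553 + 19) - 1806 = 1572 - 1806 = -234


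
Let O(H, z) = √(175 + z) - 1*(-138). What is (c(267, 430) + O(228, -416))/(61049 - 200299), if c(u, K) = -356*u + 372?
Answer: 47271/69625 - I*√241/139250 ≈ 0.67894 - 0.00011148*I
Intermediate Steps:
c(u, K) = 372 - 356*u
O(H, z) = 138 + √(175 + z) (O(H, z) = √(175 + z) + 138 = 138 + √(175 + z))
(c(267, 430) + O(228, -416))/(61049 - 200299) = ((372 - 356*267) + (138 + √(175 - 416)))/(61049 - 200299) = ((372 - 95052) + (138 + √(-241)))/(-139250) = (-94680 + (138 + I*√241))*(-1/139250) = (-94542 + I*√241)*(-1/139250) = 47271/69625 - I*√241/139250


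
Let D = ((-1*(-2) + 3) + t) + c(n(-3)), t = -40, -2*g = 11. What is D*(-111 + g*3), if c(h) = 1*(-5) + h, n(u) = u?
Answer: 10965/2 ≈ 5482.5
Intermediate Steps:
g = -11/2 (g = -½*11 = -11/2 ≈ -5.5000)
c(h) = -5 + h
D = -43 (D = ((-1*(-2) + 3) - 40) + (-5 - 3) = ((2 + 3) - 40) - 8 = (5 - 40) - 8 = -35 - 8 = -43)
D*(-111 + g*3) = -43*(-111 - 11/2*3) = -43*(-111 - 33/2) = -43*(-255/2) = 10965/2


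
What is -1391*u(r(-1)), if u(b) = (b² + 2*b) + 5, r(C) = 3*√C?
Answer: 5564 - 8346*I ≈ 5564.0 - 8346.0*I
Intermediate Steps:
u(b) = 5 + b² + 2*b
-1391*u(r(-1)) = -1391*(5 + (3*√(-1))² + 2*(3*√(-1))) = -1391*(5 + (3*I)² + 2*(3*I)) = -1391*(5 - 9 + 6*I) = -1391*(-4 + 6*I) = 5564 - 8346*I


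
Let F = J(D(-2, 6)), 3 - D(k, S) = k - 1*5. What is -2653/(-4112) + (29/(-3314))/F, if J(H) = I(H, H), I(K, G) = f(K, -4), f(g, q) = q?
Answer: 4410927/6813584 ≈ 0.64737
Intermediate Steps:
D(k, S) = 8 - k (D(k, S) = 3 - (k - 1*5) = 3 - (k - 5) = 3 - (-5 + k) = 3 + (5 - k) = 8 - k)
I(K, G) = -4
J(H) = -4
F = -4
-2653/(-4112) + (29/(-3314))/F = -2653/(-4112) + (29/(-3314))/(-4) = -2653*(-1/4112) + (29*(-1/3314))*(-¼) = 2653/4112 - 29/3314*(-¼) = 2653/4112 + 29/13256 = 4410927/6813584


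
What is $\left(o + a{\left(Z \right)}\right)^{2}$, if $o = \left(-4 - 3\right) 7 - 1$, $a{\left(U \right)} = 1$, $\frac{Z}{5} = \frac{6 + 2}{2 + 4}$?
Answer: $2401$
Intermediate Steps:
$Z = \frac{20}{3}$ ($Z = 5 \frac{6 + 2}{2 + 4} = 5 \cdot \frac{8}{6} = 5 \cdot 8 \cdot \frac{1}{6} = 5 \cdot \frac{4}{3} = \frac{20}{3} \approx 6.6667$)
$o = -50$ ($o = \left(-4 - 3\right) 7 - 1 = \left(-7\right) 7 - 1 = -49 - 1 = -50$)
$\left(o + a{\left(Z \right)}\right)^{2} = \left(-50 + 1\right)^{2} = \left(-49\right)^{2} = 2401$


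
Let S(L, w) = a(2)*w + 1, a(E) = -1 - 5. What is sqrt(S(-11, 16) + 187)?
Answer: 2*sqrt(23) ≈ 9.5917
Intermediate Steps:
a(E) = -6
S(L, w) = 1 - 6*w (S(L, w) = -6*w + 1 = 1 - 6*w)
sqrt(S(-11, 16) + 187) = sqrt((1 - 6*16) + 187) = sqrt((1 - 96) + 187) = sqrt(-95 + 187) = sqrt(92) = 2*sqrt(23)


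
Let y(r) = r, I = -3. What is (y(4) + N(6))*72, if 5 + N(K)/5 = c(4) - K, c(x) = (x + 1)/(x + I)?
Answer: -1872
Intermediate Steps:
c(x) = (1 + x)/(-3 + x) (c(x) = (x + 1)/(x - 3) = (1 + x)/(-3 + x))
N(K) = -5*K (N(K) = -25 + 5*((1 + 4)/(-3 + 4) - K) = -25 + 5*(5/1 - K) = -25 + 5*(1*5 - K) = -25 + 5*(5 - K) = -25 + (25 - 5*K) = -5*K)
(y(4) + N(6))*72 = (4 - 5*6)*72 = (4 - 30)*72 = -26*72 = -1872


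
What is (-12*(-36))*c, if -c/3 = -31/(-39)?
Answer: -13392/13 ≈ -1030.2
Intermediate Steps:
c = -31/13 (c = -(-93)/(-39) = -(-93)*(-1)/39 = -3*31/39 = -31/13 ≈ -2.3846)
(-12*(-36))*c = -12*(-36)*(-31/13) = 432*(-31/13) = -13392/13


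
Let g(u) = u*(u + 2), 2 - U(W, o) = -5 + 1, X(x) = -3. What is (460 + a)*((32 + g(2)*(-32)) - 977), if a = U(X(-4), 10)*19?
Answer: -689374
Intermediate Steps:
U(W, o) = 6 (U(W, o) = 2 - (-5 + 1) = 2 - 1*(-4) = 2 + 4 = 6)
g(u) = u*(2 + u)
a = 114 (a = 6*19 = 114)
(460 + a)*((32 + g(2)*(-32)) - 977) = (460 + 114)*((32 + (2*(2 + 2))*(-32)) - 977) = 574*((32 + (2*4)*(-32)) - 977) = 574*((32 + 8*(-32)) - 977) = 574*((32 - 256) - 977) = 574*(-224 - 977) = 574*(-1201) = -689374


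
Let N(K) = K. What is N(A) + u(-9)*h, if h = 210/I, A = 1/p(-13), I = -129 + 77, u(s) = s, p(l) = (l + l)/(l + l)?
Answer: 971/26 ≈ 37.346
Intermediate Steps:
p(l) = 1 (p(l) = (2*l)/((2*l)) = (2*l)*(1/(2*l)) = 1)
I = -52
A = 1 (A = 1/1 = 1)
h = -105/26 (h = 210/(-52) = 210*(-1/52) = -105/26 ≈ -4.0385)
N(A) + u(-9)*h = 1 - 9*(-105/26) = 1 + 945/26 = 971/26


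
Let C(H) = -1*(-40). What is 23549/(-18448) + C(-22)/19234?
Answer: -226101773/177414416 ≈ -1.2744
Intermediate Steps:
C(H) = 40
23549/(-18448) + C(-22)/19234 = 23549/(-18448) + 40/19234 = 23549*(-1/18448) + 40*(1/19234) = -23549/18448 + 20/9617 = -226101773/177414416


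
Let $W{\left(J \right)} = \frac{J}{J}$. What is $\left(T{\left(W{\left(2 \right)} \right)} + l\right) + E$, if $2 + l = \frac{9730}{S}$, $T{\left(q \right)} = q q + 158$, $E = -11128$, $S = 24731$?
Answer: $- \frac{38759153}{3533} \approx -10971.0$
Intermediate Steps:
$W{\left(J \right)} = 1$
$T{\left(q \right)} = 158 + q^{2}$ ($T{\left(q \right)} = q^{2} + 158 = 158 + q^{2}$)
$l = - \frac{5676}{3533}$ ($l = -2 + \frac{9730}{24731} = -2 + 9730 \cdot \frac{1}{24731} = -2 + \frac{1390}{3533} = - \frac{5676}{3533} \approx -1.6066$)
$\left(T{\left(W{\left(2 \right)} \right)} + l\right) + E = \left(\left(158 + 1^{2}\right) - \frac{5676}{3533}\right) - 11128 = \left(\left(158 + 1\right) - \frac{5676}{3533}\right) - 11128 = \left(159 - \frac{5676}{3533}\right) - 11128 = \frac{556071}{3533} - 11128 = - \frac{38759153}{3533}$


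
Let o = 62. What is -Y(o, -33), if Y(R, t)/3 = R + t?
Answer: -87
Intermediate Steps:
Y(R, t) = 3*R + 3*t (Y(R, t) = 3*(R + t) = 3*R + 3*t)
-Y(o, -33) = -(3*62 + 3*(-33)) = -(186 - 99) = -1*87 = -87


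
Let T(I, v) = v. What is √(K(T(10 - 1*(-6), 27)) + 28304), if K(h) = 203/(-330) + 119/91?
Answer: √520922391990/4290 ≈ 168.24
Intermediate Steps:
K(h) = 2971/4290 (K(h) = 203*(-1/330) + 119*(1/91) = -203/330 + 17/13 = 2971/4290)
√(K(T(10 - 1*(-6), 27)) + 28304) = √(2971/4290 + 28304) = √(121427131/4290) = √520922391990/4290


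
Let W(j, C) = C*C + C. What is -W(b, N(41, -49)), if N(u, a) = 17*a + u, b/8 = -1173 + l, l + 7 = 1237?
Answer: -626472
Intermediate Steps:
l = 1230 (l = -7 + 1237 = 1230)
b = 456 (b = 8*(-1173 + 1230) = 8*57 = 456)
N(u, a) = u + 17*a
W(j, C) = C + C² (W(j, C) = C² + C = C + C²)
-W(b, N(41, -49)) = -(41 + 17*(-49))*(1 + (41 + 17*(-49))) = -(41 - 833)*(1 + (41 - 833)) = -(-792)*(1 - 792) = -(-792)*(-791) = -1*626472 = -626472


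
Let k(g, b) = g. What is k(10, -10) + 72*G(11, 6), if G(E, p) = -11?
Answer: -782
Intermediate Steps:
k(10, -10) + 72*G(11, 6) = 10 + 72*(-11) = 10 - 792 = -782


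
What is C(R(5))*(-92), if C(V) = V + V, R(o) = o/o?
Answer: -184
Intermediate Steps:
R(o) = 1
C(V) = 2*V
C(R(5))*(-92) = (2*1)*(-92) = 2*(-92) = -184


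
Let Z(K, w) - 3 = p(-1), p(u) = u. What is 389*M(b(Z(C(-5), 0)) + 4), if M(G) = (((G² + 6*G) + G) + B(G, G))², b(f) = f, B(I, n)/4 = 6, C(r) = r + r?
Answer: 4047156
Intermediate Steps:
C(r) = 2*r
Z(K, w) = 2 (Z(K, w) = 3 - 1 = 2)
B(I, n) = 24 (B(I, n) = 4*6 = 24)
M(G) = (24 + G² + 7*G)² (M(G) = (((G² + 6*G) + G) + 24)² = ((G² + 7*G) + 24)² = (24 + G² + 7*G)²)
389*M(b(Z(C(-5), 0)) + 4) = 389*(24 + (2 + 4)² + 7*(2 + 4))² = 389*(24 + 6² + 7*6)² = 389*(24 + 36 + 42)² = 389*102² = 389*10404 = 4047156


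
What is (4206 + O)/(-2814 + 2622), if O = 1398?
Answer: -467/16 ≈ -29.188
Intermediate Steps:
(4206 + O)/(-2814 + 2622) = (4206 + 1398)/(-2814 + 2622) = 5604/(-192) = 5604*(-1/192) = -467/16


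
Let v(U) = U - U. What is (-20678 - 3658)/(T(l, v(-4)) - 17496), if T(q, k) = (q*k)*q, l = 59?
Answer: 338/243 ≈ 1.3909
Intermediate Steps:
v(U) = 0
T(q, k) = k*q² (T(q, k) = (k*q)*q = k*q²)
(-20678 - 3658)/(T(l, v(-4)) - 17496) = (-20678 - 3658)/(0*59² - 17496) = -24336/(0*3481 - 17496) = -24336/(0 - 17496) = -24336/(-17496) = -24336*(-1/17496) = 338/243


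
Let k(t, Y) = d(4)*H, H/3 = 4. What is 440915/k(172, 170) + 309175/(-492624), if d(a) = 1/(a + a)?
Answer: 144803231465/492624 ≈ 2.9394e+5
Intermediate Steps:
H = 12 (H = 3*4 = 12)
d(a) = 1/(2*a)
k(t, Y) = 3/2 (k(t, Y) = ((1/2)/4)*12 = ((1/2)*(1/4))*12 = (1/8)*12 = 3/2)
440915/k(172, 170) + 309175/(-492624) = 440915/(3/2) + 309175/(-492624) = 440915*(2/3) + 309175*(-1/492624) = 881830/3 - 309175/492624 = 144803231465/492624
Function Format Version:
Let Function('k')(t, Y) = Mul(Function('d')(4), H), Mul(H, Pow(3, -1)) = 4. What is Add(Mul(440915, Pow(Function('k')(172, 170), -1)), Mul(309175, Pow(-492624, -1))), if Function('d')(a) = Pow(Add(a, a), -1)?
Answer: Rational(144803231465, 492624) ≈ 2.9394e+5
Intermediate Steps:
H = 12 (H = Mul(3, 4) = 12)
Function('d')(a) = Mul(Rational(1, 2), Pow(a, -1)) (Function('d')(a) = Pow(Mul(2, a), -1) = Mul(Rational(1, 2), Pow(a, -1)))
Function('k')(t, Y) = Rational(3, 2) (Function('k')(t, Y) = Mul(Mul(Rational(1, 2), Pow(4, -1)), 12) = Mul(Mul(Rational(1, 2), Rational(1, 4)), 12) = Mul(Rational(1, 8), 12) = Rational(3, 2))
Add(Mul(440915, Pow(Function('k')(172, 170), -1)), Mul(309175, Pow(-492624, -1))) = Add(Mul(440915, Pow(Rational(3, 2), -1)), Mul(309175, Pow(-492624, -1))) = Add(Mul(440915, Rational(2, 3)), Mul(309175, Rational(-1, 492624))) = Add(Rational(881830, 3), Rational(-309175, 492624)) = Rational(144803231465, 492624)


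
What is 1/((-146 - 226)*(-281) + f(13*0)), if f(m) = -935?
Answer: 1/103597 ≈ 9.6528e-6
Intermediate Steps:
1/((-146 - 226)*(-281) + f(13*0)) = 1/((-146 - 226)*(-281) - 935) = 1/(-372*(-281) - 935) = 1/(104532 - 935) = 1/103597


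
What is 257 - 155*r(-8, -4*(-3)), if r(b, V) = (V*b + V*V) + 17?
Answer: -9818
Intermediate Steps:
r(b, V) = 17 + V² + V*b (r(b, V) = (V*b + V²) + 17 = (V² + V*b) + 17 = 17 + V² + V*b)
257 - 155*r(-8, -4*(-3)) = 257 - 155*(17 + (-4*(-3))² - 4*(-3)*(-8)) = 257 - 155*(17 + 12² + 12*(-8)) = 257 - 155*(17 + 144 - 96) = 257 - 155*65 = 257 - 10075 = -9818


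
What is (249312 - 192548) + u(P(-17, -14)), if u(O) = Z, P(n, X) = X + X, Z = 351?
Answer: 57115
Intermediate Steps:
P(n, X) = 2*X
u(O) = 351
(249312 - 192548) + u(P(-17, -14)) = (249312 - 192548) + 351 = 56764 + 351 = 57115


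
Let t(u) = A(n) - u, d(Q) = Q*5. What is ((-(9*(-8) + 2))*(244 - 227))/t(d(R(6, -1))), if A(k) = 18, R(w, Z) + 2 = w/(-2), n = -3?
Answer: 1190/43 ≈ 27.674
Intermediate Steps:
R(w, Z) = -2 - w/2 (R(w, Z) = -2 + w/(-2) = -2 + w*(-1/2) = -2 - w/2)
d(Q) = 5*Q
t(u) = 18 - u
((-(9*(-8) + 2))*(244 - 227))/t(d(R(6, -1))) = ((-(9*(-8) + 2))*(244 - 227))/(18 - 5*(-2 - 1/2*6)) = (-(-72 + 2)*17)/(18 - 5*(-2 - 3)) = (-1*(-70)*17)/(18 - 5*(-5)) = (70*17)/(18 - 1*(-25)) = 1190/(18 + 25) = 1190/43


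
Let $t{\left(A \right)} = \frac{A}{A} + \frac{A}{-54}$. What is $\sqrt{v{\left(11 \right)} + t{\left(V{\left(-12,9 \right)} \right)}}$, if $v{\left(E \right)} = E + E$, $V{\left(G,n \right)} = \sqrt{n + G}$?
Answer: $\frac{\sqrt{7452 - 6 i \sqrt{3}}}{18} \approx 4.7958 - 0.0033441 i$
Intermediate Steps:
$V{\left(G,n \right)} = \sqrt{G + n}$
$t{\left(A \right)} = 1 - \frac{A}{54}$ ($t{\left(A \right)} = 1 + A \left(- \frac{1}{54}\right) = 1 - \frac{A}{54}$)
$v{\left(E \right)} = 2 E$
$\sqrt{v{\left(11 \right)} + t{\left(V{\left(-12,9 \right)} \right)}} = \sqrt{2 \cdot 11 + \left(1 - \frac{\sqrt{-12 + 9}}{54}\right)} = \sqrt{22 + \left(1 - \frac{\sqrt{-3}}{54}\right)} = \sqrt{22 + \left(1 - \frac{i \sqrt{3}}{54}\right)} = \sqrt{23 - \frac{i \sqrt{3}}{54}}$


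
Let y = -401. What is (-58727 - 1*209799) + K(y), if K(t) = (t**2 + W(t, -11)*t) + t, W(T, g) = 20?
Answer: -116146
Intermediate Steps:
K(t) = t**2 + 21*t (K(t) = (t**2 + 20*t) + t = t**2 + 21*t)
(-58727 - 1*209799) + K(y) = (-58727 - 1*209799) - 401*(21 - 401) = (-58727 - 209799) - 401*(-380) = -268526 + 152380 = -116146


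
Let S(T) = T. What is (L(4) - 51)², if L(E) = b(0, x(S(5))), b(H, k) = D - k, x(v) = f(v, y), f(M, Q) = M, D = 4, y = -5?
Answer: 2704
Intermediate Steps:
x(v) = v
b(H, k) = 4 - k
L(E) = -1 (L(E) = 4 - 1*5 = 4 - 5 = -1)
(L(4) - 51)² = (-1 - 51)² = (-52)² = 2704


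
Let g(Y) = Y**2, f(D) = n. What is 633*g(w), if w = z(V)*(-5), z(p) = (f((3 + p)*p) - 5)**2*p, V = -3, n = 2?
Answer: 11536425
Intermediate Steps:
f(D) = 2
z(p) = 9*p (z(p) = (2 - 5)**2*p = (-3)**2*p = 9*p)
w = 135 (w = (9*(-3))*(-5) = -27*(-5) = 135)
633*g(w) = 633*135**2 = 633*18225 = 11536425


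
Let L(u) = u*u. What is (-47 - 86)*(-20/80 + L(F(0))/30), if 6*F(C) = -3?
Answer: 3857/120 ≈ 32.142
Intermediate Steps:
F(C) = -½ (F(C) = (⅙)*(-3) = -½)
L(u) = u²
(-47 - 86)*(-20/80 + L(F(0))/30) = (-47 - 86)*(-20/80 + (-½)²/30) = -133*(-20*1/80 + (¼)*(1/30)) = -133*(-¼ + 1/120) = -133*(-29/120) = 3857/120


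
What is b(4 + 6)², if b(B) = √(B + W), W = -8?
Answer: 2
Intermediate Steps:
b(B) = √(-8 + B) (b(B) = √(B - 8) = √(-8 + B))
b(4 + 6)² = (√(-8 + (4 + 6)))² = (√(-8 + 10))² = (√2)² = 2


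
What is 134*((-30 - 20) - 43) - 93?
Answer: -12555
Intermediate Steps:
134*((-30 - 20) - 43) - 93 = 134*(-50 - 43) - 93 = 134*(-93) - 93 = -12462 - 93 = -12555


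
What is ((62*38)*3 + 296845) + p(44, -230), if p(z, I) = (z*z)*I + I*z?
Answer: -151487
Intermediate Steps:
p(z, I) = I*z + I*z**2 (p(z, I) = z**2*I + I*z = I*z**2 + I*z = I*z + I*z**2)
((62*38)*3 + 296845) + p(44, -230) = ((62*38)*3 + 296845) - 230*44*(1 + 44) = (2356*3 + 296845) - 230*44*45 = (7068 + 296845) - 455400 = 303913 - 455400 = -151487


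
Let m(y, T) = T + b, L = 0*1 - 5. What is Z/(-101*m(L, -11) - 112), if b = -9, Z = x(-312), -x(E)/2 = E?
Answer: 52/159 ≈ 0.32704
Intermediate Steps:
x(E) = -2*E
Z = 624 (Z = -2*(-312) = 624)
L = -5 (L = 0 - 5 = -5)
m(y, T) = -9 + T (m(y, T) = T - 9 = -9 + T)
Z/(-101*m(L, -11) - 112) = 624/(-101*(-9 - 11) - 112) = 624/(-101*(-20) - 112) = 624/(2020 - 112) = 624/1908 = 624*(1/1908) = 52/159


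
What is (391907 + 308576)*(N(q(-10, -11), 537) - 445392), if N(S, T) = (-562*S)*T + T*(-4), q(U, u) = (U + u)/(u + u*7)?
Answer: -16013459568351/44 ≈ -3.6394e+11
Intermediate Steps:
q(U, u) = (U + u)/(8*u) (q(U, u) = (U + u)/(u + 7*u) = (U + u)/((8*u)) = (U + u)*(1/(8*u)) = (U + u)/(8*u))
N(S, T) = -4*T - 562*S*T (N(S, T) = -562*S*T - 4*T = -4*T - 562*S*T)
(391907 + 308576)*(N(q(-10, -11), 537) - 445392) = (391907 + 308576)*(-2*537*(2 + 281*((⅛)*(-10 - 11)/(-11))) - 445392) = 700483*(-2*537*(2 + 281*((⅛)*(-1/11)*(-21))) - 445392) = 700483*(-2*537*(2 + 281*(21/88)) - 445392) = 700483*(-2*537*(2 + 5901/88) - 445392) = 700483*(-2*537*6077/88 - 445392) = 700483*(-3263349/44 - 445392) = 700483*(-22860597/44) = -16013459568351/44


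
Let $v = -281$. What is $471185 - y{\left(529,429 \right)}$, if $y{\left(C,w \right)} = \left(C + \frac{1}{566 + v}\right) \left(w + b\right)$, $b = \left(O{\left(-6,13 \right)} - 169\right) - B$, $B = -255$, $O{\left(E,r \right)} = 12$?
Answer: $\frac{54834043}{285} \approx 1.924 \cdot 10^{5}$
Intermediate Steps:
$b = 98$ ($b = \left(12 - 169\right) - -255 = -157 + 255 = 98$)
$y{\left(C,w \right)} = \left(98 + w\right) \left(\frac{1}{285} + C\right)$ ($y{\left(C,w \right)} = \left(C + \frac{1}{566 - 281}\right) \left(w + 98\right) = \left(C + \frac{1}{285}\right) \left(98 + w\right) = \left(\frac{1}{285} + C\right) \left(98 + w\right) = \left(98 + w\right) \left(\frac{1}{285} + C\right)$)
$471185 - y{\left(529,429 \right)} = 471185 - \left(\frac{98}{285} + 98 \cdot 529 + \frac{1}{285} \cdot 429 + 529 \cdot 429\right) = 471185 - \left(\frac{98}{285} + 51842 + \frac{143}{95} + 226941\right) = 471185 - \frac{79453682}{285} = \frac{54834043}{285}$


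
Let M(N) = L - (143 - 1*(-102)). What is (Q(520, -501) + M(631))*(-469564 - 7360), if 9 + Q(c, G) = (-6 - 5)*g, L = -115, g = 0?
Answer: 175984956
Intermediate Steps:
Q(c, G) = -9 (Q(c, G) = -9 + (-6 - 5)*0 = -9 - 11*0 = -9 + 0 = -9)
M(N) = -360 (M(N) = -115 - (143 - 1*(-102)) = -115 - (143 + 102) = -115 - 1*245 = -115 - 245 = -360)
(Q(520, -501) + M(631))*(-469564 - 7360) = (-9 - 360)*(-469564 - 7360) = -369*(-476924) = 175984956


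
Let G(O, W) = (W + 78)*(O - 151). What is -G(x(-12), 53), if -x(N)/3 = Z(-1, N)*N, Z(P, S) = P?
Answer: 24497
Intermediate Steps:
x(N) = 3*N (x(N) = -(-3)*N = 3*N)
G(O, W) = (-151 + O)*(78 + W) (G(O, W) = (78 + W)*(-151 + O) = (-151 + O)*(78 + W))
-G(x(-12), 53) = -(-11778 - 151*53 + 78*(3*(-12)) + (3*(-12))*53) = -(-11778 - 8003 + 78*(-36) - 36*53) = -(-11778 - 8003 - 2808 - 1908) = -1*(-24497) = 24497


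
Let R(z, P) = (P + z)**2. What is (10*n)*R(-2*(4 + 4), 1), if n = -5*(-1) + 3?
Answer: 18000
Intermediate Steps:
n = 8 (n = 5 + 3 = 8)
(10*n)*R(-2*(4 + 4), 1) = (10*8)*(1 - 2*(4 + 4))**2 = 80*(1 - 2*8)**2 = 80*(1 - 16)**2 = 80*(-15)**2 = 80*225 = 18000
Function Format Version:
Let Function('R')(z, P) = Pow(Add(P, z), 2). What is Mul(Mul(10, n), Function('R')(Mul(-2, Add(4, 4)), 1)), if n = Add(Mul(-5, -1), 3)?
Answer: 18000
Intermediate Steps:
n = 8 (n = Add(5, 3) = 8)
Mul(Mul(10, n), Function('R')(Mul(-2, Add(4, 4)), 1)) = Mul(Mul(10, 8), Pow(Add(1, Mul(-2, Add(4, 4))), 2)) = Mul(80, Pow(Add(1, Mul(-2, 8)), 2)) = Mul(80, Pow(Add(1, -16), 2)) = Mul(80, Pow(-15, 2)) = Mul(80, 225) = 18000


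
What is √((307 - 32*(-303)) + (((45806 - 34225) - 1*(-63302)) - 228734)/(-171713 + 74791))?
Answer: 3*√213110734714/13846 ≈ 100.02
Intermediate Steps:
√((307 - 32*(-303)) + (((45806 - 34225) - 1*(-63302)) - 228734)/(-171713 + 74791)) = √((307 + 9696) + ((11581 + 63302) - 228734)/(-96922)) = √(10003 + (74883 - 228734)*(-1/96922)) = √(10003 - 153851*(-1/96922)) = √(10003 + 153851/96922) = √(969664617/96922) = 3*√213110734714/13846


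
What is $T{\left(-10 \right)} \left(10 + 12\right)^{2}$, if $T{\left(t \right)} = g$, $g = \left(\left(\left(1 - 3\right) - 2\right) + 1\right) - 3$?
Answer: $-2904$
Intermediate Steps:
$g = -6$ ($g = \left(\left(-2 - 2\right) + 1\right) - 3 = \left(-4 + 1\right) - 3 = -3 - 3 = -6$)
$T{\left(t \right)} = -6$
$T{\left(-10 \right)} \left(10 + 12\right)^{2} = - 6 \left(10 + 12\right)^{2} = - 6 \cdot 22^{2} = \left(-6\right) 484 = -2904$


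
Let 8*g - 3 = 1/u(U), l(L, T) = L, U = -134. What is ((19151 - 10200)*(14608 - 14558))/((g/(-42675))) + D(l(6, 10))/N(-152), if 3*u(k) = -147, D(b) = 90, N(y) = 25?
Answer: -18717212323686/365 ≈ -5.1280e+10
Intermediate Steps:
u(k) = -49 (u(k) = (⅓)*(-147) = -49)
g = 73/196 (g = 3/8 + (⅛)/(-49) = 3/8 + (⅛)*(-1/49) = 3/8 - 1/392 = 73/196 ≈ 0.37245)
((19151 - 10200)*(14608 - 14558))/((g/(-42675))) + D(l(6, 10))/N(-152) = ((19151 - 10200)*(14608 - 14558))/(((73/196)/(-42675))) + 90/25 = (8951*50)/(((73/196)*(-1/42675))) + 90*(1/25) = 447550/(-73/8364300) + 18/5 = 447550*(-8364300/73) + 18/5 = -3743442465000/73 + 18/5 = -18717212323686/365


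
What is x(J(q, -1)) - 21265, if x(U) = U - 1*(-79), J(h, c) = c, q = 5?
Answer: -21187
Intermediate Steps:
x(U) = 79 + U (x(U) = U + 79 = 79 + U)
x(J(q, -1)) - 21265 = (79 - 1) - 21265 = 78 - 21265 = -21187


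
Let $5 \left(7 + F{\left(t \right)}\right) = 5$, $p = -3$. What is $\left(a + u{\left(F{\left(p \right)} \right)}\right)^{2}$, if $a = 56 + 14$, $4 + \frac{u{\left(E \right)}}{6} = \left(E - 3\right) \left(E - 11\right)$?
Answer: $929296$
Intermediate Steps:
$F{\left(t \right)} = -6$ ($F{\left(t \right)} = -7 + \frac{1}{5} \cdot 5 = -7 + 1 = -6$)
$u{\left(E \right)} = -24 + 6 \left(-11 + E\right) \left(-3 + E\right)$ ($u{\left(E \right)} = -24 + 6 \left(E - 3\right) \left(E - 11\right) = -24 + 6 \left(-3 + E\right) \left(-11 + E\right) = -24 + 6 \left(-11 + E\right) \left(-3 + E\right)$)
$a = 70$
$\left(a + u{\left(F{\left(p \right)} \right)}\right)^{2} = \left(70 + \left(174 - -504 + 6 \left(-6\right)^{2}\right)\right)^{2} = \left(70 + \left(174 + 504 + 6 \cdot 36\right)\right)^{2} = \left(70 + \left(174 + 504 + 216\right)\right)^{2} = \left(70 + 894\right)^{2} = 964^{2} = 929296$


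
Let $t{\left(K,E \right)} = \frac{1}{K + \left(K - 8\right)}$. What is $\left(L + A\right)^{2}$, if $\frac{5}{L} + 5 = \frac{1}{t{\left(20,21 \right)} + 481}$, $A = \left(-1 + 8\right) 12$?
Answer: $\frac{40773422555649}{5918686489} \approx 6888.9$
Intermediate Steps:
$t{\left(K,E \right)} = \frac{1}{-8 + 2 K}$ ($t{\left(K,E \right)} = \frac{1}{K + \left(-8 + K\right)} = \frac{1}{-8 + 2 K}$)
$A = 84$ ($A = 7 \cdot 12 = 84$)
$L = - \frac{76965}{76933}$ ($L = \frac{5}{-5 + \frac{1}{\frac{1}{2 \left(-4 + 20\right)} + 481}} = \frac{5}{-5 + \frac{1}{\frac{1}{2 \cdot 16} + 481}} = \frac{5}{-5 + \frac{1}{\frac{1}{2} \cdot \frac{1}{16} + 481}} = \frac{5}{-5 + \frac{1}{\frac{1}{32} + 481}} = \frac{5}{-5 + \frac{1}{\frac{15393}{32}}} = \frac{5}{-5 + \frac{32}{15393}} = \frac{5}{- \frac{76933}{15393}} = 5 \left(- \frac{15393}{76933}\right) = - \frac{76965}{76933} \approx -1.0004$)
$\left(L + A\right)^{2} = \left(- \frac{76965}{76933} + 84\right)^{2} = \left(\frac{6385407}{76933}\right)^{2} = \frac{40773422555649}{5918686489}$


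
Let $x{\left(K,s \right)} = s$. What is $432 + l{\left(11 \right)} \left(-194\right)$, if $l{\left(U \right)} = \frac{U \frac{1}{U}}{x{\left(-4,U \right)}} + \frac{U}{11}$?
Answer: $\frac{2424}{11} \approx 220.36$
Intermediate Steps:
$l{\left(U \right)} = \frac{1}{U} + \frac{U}{11}$ ($l{\left(U \right)} = \frac{U \frac{1}{U}}{U} + \frac{U}{11} = 1 \frac{1}{U} + U \frac{1}{11} = \frac{1}{U} + \frac{U}{11}$)
$432 + l{\left(11 \right)} \left(-194\right) = 432 + \left(\frac{1}{11} + \frac{1}{11} \cdot 11\right) \left(-194\right) = 432 + \left(\frac{1}{11} + 1\right) \left(-194\right) = 432 + \frac{12}{11} \left(-194\right) = 432 - \frac{2328}{11} = \frac{2424}{11}$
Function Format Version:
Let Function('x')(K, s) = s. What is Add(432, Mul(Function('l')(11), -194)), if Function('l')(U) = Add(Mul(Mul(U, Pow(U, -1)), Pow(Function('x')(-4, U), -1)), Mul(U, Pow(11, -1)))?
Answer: Rational(2424, 11) ≈ 220.36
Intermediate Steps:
Function('l')(U) = Add(Pow(U, -1), Mul(Rational(1, 11), U)) (Function('l')(U) = Add(Mul(Mul(U, Pow(U, -1)), Pow(U, -1)), Mul(U, Pow(11, -1))) = Add(Mul(1, Pow(U, -1)), Mul(U, Rational(1, 11))) = Add(Pow(U, -1), Mul(Rational(1, 11), U)))
Add(432, Mul(Function('l')(11), -194)) = Add(432, Mul(Add(Pow(11, -1), Mul(Rational(1, 11), 11)), -194)) = Add(432, Mul(Add(Rational(1, 11), 1), -194)) = Add(432, Mul(Rational(12, 11), -194)) = Add(432, Rational(-2328, 11)) = Rational(2424, 11)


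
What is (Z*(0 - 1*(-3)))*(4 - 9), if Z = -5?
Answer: 75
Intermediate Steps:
(Z*(0 - 1*(-3)))*(4 - 9) = (-5*(0 - 1*(-3)))*(4 - 9) = -5*(0 + 3)*(-5) = -5*3*(-5) = -15*(-5) = 75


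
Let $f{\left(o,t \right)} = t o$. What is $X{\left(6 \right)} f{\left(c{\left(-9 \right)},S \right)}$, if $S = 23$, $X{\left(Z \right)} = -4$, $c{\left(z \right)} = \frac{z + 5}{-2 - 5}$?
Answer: $- \frac{368}{7} \approx -52.571$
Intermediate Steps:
$c{\left(z \right)} = - \frac{5}{7} - \frac{z}{7}$ ($c{\left(z \right)} = \frac{5 + z}{-7} = \left(5 + z\right) \left(- \frac{1}{7}\right) = - \frac{5}{7} - \frac{z}{7}$)
$f{\left(o,t \right)} = o t$
$X{\left(6 \right)} f{\left(c{\left(-9 \right)},S \right)} = - 4 \left(- \frac{5}{7} - - \frac{9}{7}\right) 23 = - 4 \left(- \frac{5}{7} + \frac{9}{7}\right) 23 = - 4 \cdot \frac{4}{7} \cdot 23 = \left(-4\right) \frac{92}{7} = - \frac{368}{7}$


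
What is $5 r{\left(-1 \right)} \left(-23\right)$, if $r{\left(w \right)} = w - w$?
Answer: $0$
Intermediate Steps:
$r{\left(w \right)} = 0$
$5 r{\left(-1 \right)} \left(-23\right) = 5 \cdot 0 \left(-23\right) = 0 \left(-23\right) = 0$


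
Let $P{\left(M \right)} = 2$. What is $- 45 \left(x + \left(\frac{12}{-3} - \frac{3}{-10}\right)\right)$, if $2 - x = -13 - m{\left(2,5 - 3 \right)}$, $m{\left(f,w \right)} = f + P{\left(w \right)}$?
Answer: $- \frac{1377}{2} \approx -688.5$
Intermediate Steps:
$m{\left(f,w \right)} = 2 + f$ ($m{\left(f,w \right)} = f + 2 = 2 + f$)
$x = 19$ ($x = 2 - \left(-13 - \left(2 + 2\right)\right) = 2 - \left(-13 - 4\right) = 2 - -17 = 2 + 17 = 19$)
$- 45 \left(x + \left(\frac{12}{-3} - \frac{3}{-10}\right)\right) = - 45 \left(19 + \left(\frac{12}{-3} - \frac{3}{-10}\right)\right) = - 45 \left(19 + \left(12 \left(- \frac{1}{3}\right) - - \frac{3}{10}\right)\right) = - 45 \left(19 + \left(-4 + \frac{3}{10}\right)\right) = - 45 \left(19 - \frac{37}{10}\right) = \left(-45\right) \frac{153}{10} = - \frac{1377}{2}$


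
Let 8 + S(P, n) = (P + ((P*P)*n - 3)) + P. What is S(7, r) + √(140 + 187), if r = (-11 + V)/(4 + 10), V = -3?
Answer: -46 + √327 ≈ -27.917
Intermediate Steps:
r = -1 (r = (-11 - 3)/(4 + 10) = -14/14 = -14*1/14 = -1)
S(P, n) = -11 + 2*P + n*P² (S(P, n) = -8 + ((P + ((P*P)*n - 3)) + P) = -8 + ((P + (P²*n - 3)) + P) = -8 + ((P + (n*P² - 3)) + P) = -8 + ((P + (-3 + n*P²)) + P) = -8 + ((-3 + P + n*P²) + P) = -8 + (-3 + 2*P + n*P²) = -11 + 2*P + n*P²)
S(7, r) + √(140 + 187) = (-11 + 2*7 - 1*7²) + √(140 + 187) = (-11 + 14 - 1*49) + √327 = (-11 + 14 - 49) + √327 = -46 + √327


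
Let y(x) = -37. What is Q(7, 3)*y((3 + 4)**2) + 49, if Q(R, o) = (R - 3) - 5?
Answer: 86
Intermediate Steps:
Q(R, o) = -8 + R (Q(R, o) = (-3 + R) - 5 = -8 + R)
Q(7, 3)*y((3 + 4)**2) + 49 = (-8 + 7)*(-37) + 49 = -1*(-37) + 49 = 37 + 49 = 86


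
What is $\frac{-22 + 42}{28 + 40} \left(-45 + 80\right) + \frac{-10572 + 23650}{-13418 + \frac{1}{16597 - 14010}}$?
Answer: $\frac{5499506513}{590110205} \approx 9.3195$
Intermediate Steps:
$\frac{-22 + 42}{28 + 40} \left(-45 + 80\right) + \frac{-10572 + 23650}{-13418 + \frac{1}{16597 - 14010}} = \frac{20}{68} \cdot 35 + \frac{13078}{-13418 + \frac{1}{2587}} = 20 \cdot \frac{1}{68} \cdot 35 + \frac{13078}{-13418 + \frac{1}{2587}} = \frac{5}{17} \cdot 35 + \frac{13078}{- \frac{34712365}{2587}} = \frac{175}{17} + 13078 \left(- \frac{2587}{34712365}\right) = \frac{175}{17} - \frac{33832786}{34712365} = \frac{5499506513}{590110205}$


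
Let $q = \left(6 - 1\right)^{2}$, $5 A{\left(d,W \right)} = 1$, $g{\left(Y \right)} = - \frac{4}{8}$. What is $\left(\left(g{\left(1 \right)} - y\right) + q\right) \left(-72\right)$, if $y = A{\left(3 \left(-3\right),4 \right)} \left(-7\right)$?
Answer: $- \frac{9324}{5} \approx -1864.8$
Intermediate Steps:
$g{\left(Y \right)} = - \frac{1}{2}$ ($g{\left(Y \right)} = \left(-4\right) \frac{1}{8} = - \frac{1}{2}$)
$A{\left(d,W \right)} = \frac{1}{5}$ ($A{\left(d,W \right)} = \frac{1}{5} \cdot 1 = \frac{1}{5}$)
$y = - \frac{7}{5}$ ($y = \frac{1}{5} \left(-7\right) = - \frac{7}{5} \approx -1.4$)
$q = 25$ ($q = 5^{2} = 25$)
$\left(\left(g{\left(1 \right)} - y\right) + q\right) \left(-72\right) = \left(\left(- \frac{1}{2} - - \frac{7}{5}\right) + 25\right) \left(-72\right) = \left(\left(- \frac{1}{2} + \frac{7}{5}\right) + 25\right) \left(-72\right) = \left(\frac{9}{10} + 25\right) \left(-72\right) = \frac{259}{10} \left(-72\right) = - \frac{9324}{5}$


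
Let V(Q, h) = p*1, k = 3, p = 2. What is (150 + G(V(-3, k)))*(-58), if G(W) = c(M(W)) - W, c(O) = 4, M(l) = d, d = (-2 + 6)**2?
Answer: -8816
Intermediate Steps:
d = 16 (d = 4**2 = 16)
V(Q, h) = 2 (V(Q, h) = 2*1 = 2)
M(l) = 16
G(W) = 4 - W
(150 + G(V(-3, k)))*(-58) = (150 + (4 - 1*2))*(-58) = (150 + (4 - 2))*(-58) = (150 + 2)*(-58) = 152*(-58) = -8816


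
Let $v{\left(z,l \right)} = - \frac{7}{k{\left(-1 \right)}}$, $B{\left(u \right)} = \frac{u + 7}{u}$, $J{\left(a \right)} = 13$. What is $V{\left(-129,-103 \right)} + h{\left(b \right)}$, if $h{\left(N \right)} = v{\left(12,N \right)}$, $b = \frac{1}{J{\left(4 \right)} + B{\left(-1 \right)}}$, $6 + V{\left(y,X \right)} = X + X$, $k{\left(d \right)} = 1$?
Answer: $-219$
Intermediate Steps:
$B{\left(u \right)} = \frac{7 + u}{u}$
$V{\left(y,X \right)} = -6 + 2 X$ ($V{\left(y,X \right)} = -6 + \left(X + X\right) = -6 + 2 X$)
$b = \frac{1}{7}$ ($b = \frac{1}{13 + \frac{7 - 1}{-1}} = \frac{1}{13 - 6} = \frac{1}{7} \approx 0.14286$)
$v{\left(z,l \right)} = -7$ ($v{\left(z,l \right)} = - \frac{7}{1} = \left(-7\right) 1 = -7$)
$h{\left(N \right)} = -7$
$V{\left(-129,-103 \right)} + h{\left(b \right)} = \left(-6 + 2 \left(-103\right)\right) - 7 = \left(-6 - 206\right) - 7 = -212 - 7 = -219$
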